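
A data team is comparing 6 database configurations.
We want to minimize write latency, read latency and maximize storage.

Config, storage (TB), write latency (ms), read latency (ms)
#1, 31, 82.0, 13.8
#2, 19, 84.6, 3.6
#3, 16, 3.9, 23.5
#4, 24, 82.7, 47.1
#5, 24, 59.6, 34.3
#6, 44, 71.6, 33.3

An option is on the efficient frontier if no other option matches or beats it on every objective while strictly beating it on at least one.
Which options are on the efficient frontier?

#1, #2, #3, #5, #6

#1: not dominated.
#2: not dominated (best read latency).
#3: not dominated (best write latency).
#4: dominated by #1 (storage 31≥24, write latency 82.0≤82.7, read latency 13.8≤47.1).
#5: not dominated.
#6: not dominated (best storage).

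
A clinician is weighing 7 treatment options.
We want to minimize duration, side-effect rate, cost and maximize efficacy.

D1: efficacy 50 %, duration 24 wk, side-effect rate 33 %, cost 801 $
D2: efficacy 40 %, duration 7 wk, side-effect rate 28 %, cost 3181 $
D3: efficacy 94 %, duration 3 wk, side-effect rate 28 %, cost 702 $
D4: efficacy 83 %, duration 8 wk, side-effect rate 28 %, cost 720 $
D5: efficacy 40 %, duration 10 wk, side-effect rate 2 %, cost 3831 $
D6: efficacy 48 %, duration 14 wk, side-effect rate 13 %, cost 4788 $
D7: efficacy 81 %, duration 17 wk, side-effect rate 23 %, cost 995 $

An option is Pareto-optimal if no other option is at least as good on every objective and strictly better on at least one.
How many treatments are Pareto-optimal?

4

D1: dominated by D3 (efficacy 94≥50, duration 3≤24, side-effect rate 28≤33, cost 702≤801).
D2: dominated by D3 (efficacy 94≥40, duration 3≤7, side-effect rate 28≤28, cost 702≤3181).
D3: not dominated (best efficacy).
D4: dominated by D3 (efficacy 94≥83, duration 3≤8, side-effect rate 28≤28, cost 702≤720).
D5: not dominated (best side-effect rate).
D6: not dominated.
D7: not dominated.
Pareto-optimal: D3, D5, D6, D7 → 4.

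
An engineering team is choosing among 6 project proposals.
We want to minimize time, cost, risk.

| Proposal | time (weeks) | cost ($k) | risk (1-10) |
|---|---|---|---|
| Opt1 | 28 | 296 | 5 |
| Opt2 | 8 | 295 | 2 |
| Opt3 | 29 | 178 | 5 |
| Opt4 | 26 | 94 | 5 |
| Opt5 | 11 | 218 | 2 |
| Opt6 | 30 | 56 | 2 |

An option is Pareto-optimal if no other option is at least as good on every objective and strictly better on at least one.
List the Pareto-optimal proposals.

Opt1: dominated by Opt2 (time 8≤28, cost 295≤296, risk 2≤5).
Opt2: not dominated (best time).
Opt3: dominated by Opt4 (time 26≤29, cost 94≤178, risk 5≤5).
Opt4: not dominated.
Opt5: not dominated.
Opt6: not dominated (best cost).

Opt2, Opt4, Opt5, Opt6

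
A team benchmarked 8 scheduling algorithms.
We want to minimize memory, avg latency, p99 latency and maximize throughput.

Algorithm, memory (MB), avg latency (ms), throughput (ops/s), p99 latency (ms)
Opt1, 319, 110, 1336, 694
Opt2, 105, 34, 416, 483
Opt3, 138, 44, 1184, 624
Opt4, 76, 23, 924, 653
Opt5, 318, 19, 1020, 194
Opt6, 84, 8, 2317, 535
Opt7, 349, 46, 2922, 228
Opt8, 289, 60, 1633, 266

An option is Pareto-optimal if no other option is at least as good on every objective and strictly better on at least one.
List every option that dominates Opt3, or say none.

Opt6

Opt6: memory 84≤138, avg latency 8≤44, throughput 2317≥1184, p99 latency 535≤624 — dominates Opt3.
Others (Opt1, Opt2, Opt4, Opt5, Opt7, Opt8) are each worse than Opt3 on at least one objective.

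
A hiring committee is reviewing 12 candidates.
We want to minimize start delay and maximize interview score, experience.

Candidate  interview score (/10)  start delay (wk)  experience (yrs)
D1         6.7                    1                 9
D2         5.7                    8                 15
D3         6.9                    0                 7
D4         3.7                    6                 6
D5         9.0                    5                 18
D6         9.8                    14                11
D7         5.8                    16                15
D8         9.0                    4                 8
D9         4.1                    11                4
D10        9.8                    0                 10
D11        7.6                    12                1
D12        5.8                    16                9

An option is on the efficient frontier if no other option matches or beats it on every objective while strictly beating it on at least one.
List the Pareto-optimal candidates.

D5, D6, D10

D1: dominated by D10 (interview score 9.8≥6.7, start delay 0≤1, experience 10≥9).
D2: dominated by D5 (interview score 9.0≥5.7, start delay 5≤8, experience 18≥15).
D3: dominated by D10 (interview score 9.8≥6.9, start delay 0≤0, experience 10≥7).
D4: dominated by D1 (interview score 6.7≥3.7, start delay 1≤6, experience 9≥6).
D5: not dominated (best experience).
D6: not dominated.
D7: dominated by D5 (interview score 9.0≥5.8, start delay 5≤16, experience 18≥15).
D8: dominated by D10 (interview score 9.8≥9.0, start delay 0≤4, experience 10≥8).
D9: dominated by D1 (interview score 6.7≥4.1, start delay 1≤11, experience 9≥4).
D10: not dominated.
D11: dominated by D5 (interview score 9.0≥7.6, start delay 5≤12, experience 18≥1).
D12: dominated by D1 (interview score 6.7≥5.8, start delay 1≤16, experience 9≥9).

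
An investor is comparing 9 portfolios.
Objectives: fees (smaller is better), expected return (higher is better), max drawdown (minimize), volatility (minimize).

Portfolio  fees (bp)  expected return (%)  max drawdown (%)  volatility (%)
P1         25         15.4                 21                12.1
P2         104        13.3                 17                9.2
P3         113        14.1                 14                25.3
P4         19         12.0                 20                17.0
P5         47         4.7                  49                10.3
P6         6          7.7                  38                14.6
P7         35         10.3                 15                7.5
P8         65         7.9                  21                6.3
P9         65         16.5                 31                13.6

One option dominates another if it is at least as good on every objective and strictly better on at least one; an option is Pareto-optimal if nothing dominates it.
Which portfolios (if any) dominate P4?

none

P1: worse on fees (25 vs 19).
P2: worse on fees (104 vs 19).
P3: worse on fees (113 vs 19).
P5: worse on fees (47 vs 19).
P6: worse on expected return (7.7 vs 12.0).
P7: worse on fees (35 vs 19).
P8: worse on fees (65 vs 19).
P9: worse on fees (65 vs 19).
No option dominates P4.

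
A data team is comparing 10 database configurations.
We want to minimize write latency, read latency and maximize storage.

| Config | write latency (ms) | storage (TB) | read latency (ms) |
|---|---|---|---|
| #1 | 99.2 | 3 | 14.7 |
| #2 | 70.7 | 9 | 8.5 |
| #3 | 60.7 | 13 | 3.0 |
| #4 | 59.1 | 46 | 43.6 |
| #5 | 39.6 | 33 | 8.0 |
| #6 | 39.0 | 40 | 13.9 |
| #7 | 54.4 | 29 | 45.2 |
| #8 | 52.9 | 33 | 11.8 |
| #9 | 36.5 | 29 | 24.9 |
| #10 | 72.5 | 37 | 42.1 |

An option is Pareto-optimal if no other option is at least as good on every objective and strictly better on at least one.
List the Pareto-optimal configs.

#1: dominated by #2 (write latency 70.7≤99.2, storage 9≥3, read latency 8.5≤14.7).
#2: dominated by #3 (write latency 60.7≤70.7, storage 13≥9, read latency 3.0≤8.5).
#3: not dominated (best read latency).
#4: not dominated (best storage).
#5: not dominated.
#6: not dominated.
#7: dominated by #5 (write latency 39.6≤54.4, storage 33≥29, read latency 8.0≤45.2).
#8: dominated by #5 (write latency 39.6≤52.9, storage 33≥33, read latency 8.0≤11.8).
#9: not dominated (best write latency).
#10: dominated by #6 (write latency 39.0≤72.5, storage 40≥37, read latency 13.9≤42.1).

#3, #4, #5, #6, #9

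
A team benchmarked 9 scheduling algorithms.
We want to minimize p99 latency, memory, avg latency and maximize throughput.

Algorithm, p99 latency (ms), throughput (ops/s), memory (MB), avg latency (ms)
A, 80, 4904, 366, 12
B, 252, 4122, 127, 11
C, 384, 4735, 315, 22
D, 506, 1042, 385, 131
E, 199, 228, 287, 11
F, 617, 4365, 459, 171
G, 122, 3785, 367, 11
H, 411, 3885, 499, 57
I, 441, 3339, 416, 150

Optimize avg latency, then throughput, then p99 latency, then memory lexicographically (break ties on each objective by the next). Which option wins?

B

First minimize avg latency: best is 11, kept {B, E, G}.
Then maximize throughput: best is 4122, kept {B}.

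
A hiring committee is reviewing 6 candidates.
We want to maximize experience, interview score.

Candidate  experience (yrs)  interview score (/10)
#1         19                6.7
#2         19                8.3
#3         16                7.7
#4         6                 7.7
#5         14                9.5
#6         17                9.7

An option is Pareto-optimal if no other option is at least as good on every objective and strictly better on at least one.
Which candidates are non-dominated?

#2, #6

#1: dominated by #2 (experience 19≥19, interview score 8.3≥6.7).
#2: not dominated.
#3: dominated by #2 (experience 19≥16, interview score 8.3≥7.7).
#4: dominated by #2 (experience 19≥6, interview score 8.3≥7.7).
#5: dominated by #6 (experience 17≥14, interview score 9.7≥9.5).
#6: not dominated (best interview score).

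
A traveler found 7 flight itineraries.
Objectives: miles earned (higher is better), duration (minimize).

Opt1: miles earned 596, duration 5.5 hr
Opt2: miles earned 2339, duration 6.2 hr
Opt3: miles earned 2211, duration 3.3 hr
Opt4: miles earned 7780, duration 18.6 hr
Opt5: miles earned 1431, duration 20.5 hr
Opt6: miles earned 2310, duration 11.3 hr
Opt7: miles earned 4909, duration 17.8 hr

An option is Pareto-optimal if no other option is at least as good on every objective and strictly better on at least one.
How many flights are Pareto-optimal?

Opt1: dominated by Opt3 (miles earned 2211≥596, duration 3.3≤5.5).
Opt2: not dominated.
Opt3: not dominated (best duration).
Opt4: not dominated (best miles earned).
Opt5: dominated by Opt2 (miles earned 2339≥1431, duration 6.2≤20.5).
Opt6: dominated by Opt2 (miles earned 2339≥2310, duration 6.2≤11.3).
Opt7: not dominated.
Pareto-optimal: Opt2, Opt3, Opt4, Opt7 → 4.

4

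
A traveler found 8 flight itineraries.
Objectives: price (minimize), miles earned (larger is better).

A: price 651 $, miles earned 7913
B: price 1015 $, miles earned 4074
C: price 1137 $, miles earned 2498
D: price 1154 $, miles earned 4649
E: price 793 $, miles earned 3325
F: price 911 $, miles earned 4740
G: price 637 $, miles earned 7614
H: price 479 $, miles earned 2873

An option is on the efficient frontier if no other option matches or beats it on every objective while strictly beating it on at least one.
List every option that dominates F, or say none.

A: price 651≤911, miles earned 7913≥4740 — dominates F.
G: price 637≤911, miles earned 7614≥4740 — dominates F.
Others (B, C, D, E, H) are each worse than F on at least one objective.

A, G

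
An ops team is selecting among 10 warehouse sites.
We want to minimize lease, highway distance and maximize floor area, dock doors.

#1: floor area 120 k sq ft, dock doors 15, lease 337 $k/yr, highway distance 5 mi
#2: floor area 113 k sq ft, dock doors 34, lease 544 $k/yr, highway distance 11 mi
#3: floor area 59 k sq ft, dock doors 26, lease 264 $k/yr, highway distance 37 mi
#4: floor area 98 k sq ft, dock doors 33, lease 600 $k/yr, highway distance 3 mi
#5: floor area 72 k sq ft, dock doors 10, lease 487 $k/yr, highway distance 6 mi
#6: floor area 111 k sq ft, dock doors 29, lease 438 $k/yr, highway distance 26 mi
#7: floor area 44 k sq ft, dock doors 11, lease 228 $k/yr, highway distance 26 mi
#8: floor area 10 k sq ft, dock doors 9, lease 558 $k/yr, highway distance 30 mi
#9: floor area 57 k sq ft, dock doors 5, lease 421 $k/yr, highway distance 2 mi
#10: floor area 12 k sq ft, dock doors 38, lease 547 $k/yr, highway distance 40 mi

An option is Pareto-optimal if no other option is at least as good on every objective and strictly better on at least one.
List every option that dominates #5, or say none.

#1

#1: floor area 120≥72, dock doors 15≥10, lease 337≤487, highway distance 5≤6 — dominates #5.
Others (#2, #3, #4, #6, #7, #8, #9, #10) are each worse than #5 on at least one objective.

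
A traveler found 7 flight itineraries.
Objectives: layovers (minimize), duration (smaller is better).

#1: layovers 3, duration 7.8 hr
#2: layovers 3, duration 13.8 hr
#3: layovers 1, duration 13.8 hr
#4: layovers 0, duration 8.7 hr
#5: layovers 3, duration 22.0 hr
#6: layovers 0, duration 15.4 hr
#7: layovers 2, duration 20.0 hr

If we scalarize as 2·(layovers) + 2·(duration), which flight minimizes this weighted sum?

#4

#1: 2·3 + 2·7.8 = 21.6
#2: 2·3 + 2·13.8 = 33.6
#3: 2·1 + 2·13.8 = 29.6
#4: 2·0 + 2·8.7 = 17.4
#5: 2·3 + 2·22.0 = 50.0
#6: 2·0 + 2·15.4 = 30.8
#7: 2·2 + 2·20.0 = 44.0
Lowest: #4 at 17.4.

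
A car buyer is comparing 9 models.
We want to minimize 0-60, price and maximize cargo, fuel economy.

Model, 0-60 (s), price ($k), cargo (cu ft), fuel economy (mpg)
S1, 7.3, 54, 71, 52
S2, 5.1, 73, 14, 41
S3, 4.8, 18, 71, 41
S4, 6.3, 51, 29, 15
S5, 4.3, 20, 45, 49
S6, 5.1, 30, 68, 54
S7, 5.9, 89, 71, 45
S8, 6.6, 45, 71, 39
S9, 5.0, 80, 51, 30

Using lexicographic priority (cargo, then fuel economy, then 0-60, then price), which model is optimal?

First maximize cargo: best is 71, kept {S1, S3, S7, S8}.
Then maximize fuel economy: best is 52, kept {S1}.

S1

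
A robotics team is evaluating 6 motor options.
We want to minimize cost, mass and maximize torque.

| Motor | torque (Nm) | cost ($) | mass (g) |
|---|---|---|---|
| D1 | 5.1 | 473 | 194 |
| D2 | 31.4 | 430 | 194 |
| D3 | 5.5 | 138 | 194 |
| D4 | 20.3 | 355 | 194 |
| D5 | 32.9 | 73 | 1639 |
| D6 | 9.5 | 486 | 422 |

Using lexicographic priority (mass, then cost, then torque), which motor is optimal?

D3

First minimize mass: best is 194, kept {D1, D2, D3, D4}.
Then minimize cost: best is 138, kept {D3}.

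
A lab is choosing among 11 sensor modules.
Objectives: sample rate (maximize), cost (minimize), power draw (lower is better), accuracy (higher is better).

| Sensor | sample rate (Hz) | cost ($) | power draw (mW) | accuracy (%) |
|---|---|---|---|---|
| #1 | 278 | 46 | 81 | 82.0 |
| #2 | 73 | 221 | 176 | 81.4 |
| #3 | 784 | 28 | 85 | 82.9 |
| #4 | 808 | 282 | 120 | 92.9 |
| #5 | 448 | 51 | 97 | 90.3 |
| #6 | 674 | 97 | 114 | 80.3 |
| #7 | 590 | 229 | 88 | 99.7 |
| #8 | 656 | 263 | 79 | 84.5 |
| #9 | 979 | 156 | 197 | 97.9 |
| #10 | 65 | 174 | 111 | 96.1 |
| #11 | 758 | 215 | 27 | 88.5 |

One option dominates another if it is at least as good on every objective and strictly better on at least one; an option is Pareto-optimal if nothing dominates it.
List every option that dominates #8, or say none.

#11: sample rate 758≥656, cost 215≤263, power draw 27≤79, accuracy 88.5≥84.5 — dominates #8.
Others (#1, #2, #3, #4, #5, #6, #7, #9, #10) are each worse than #8 on at least one objective.

#11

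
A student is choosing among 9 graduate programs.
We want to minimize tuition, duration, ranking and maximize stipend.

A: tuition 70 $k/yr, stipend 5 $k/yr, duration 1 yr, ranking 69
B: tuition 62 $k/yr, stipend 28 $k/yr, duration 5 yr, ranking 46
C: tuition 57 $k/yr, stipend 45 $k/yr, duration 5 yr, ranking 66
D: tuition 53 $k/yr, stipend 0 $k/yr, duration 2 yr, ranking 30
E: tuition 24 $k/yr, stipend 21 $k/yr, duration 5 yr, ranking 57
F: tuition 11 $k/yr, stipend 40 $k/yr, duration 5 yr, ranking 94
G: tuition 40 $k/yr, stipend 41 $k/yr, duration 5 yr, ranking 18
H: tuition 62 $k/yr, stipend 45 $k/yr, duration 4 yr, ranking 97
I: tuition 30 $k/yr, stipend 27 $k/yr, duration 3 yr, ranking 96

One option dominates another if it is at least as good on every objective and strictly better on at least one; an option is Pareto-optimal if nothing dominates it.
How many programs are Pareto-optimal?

A: not dominated (best duration).
B: dominated by G (tuition 40≤62, stipend 41≥28, duration 5≤5, ranking 18≤46).
C: not dominated.
D: not dominated.
E: not dominated.
F: not dominated (best tuition).
G: not dominated (best ranking).
H: not dominated.
I: not dominated.
Pareto-optimal: A, C, D, E, F, G, H, I → 8.

8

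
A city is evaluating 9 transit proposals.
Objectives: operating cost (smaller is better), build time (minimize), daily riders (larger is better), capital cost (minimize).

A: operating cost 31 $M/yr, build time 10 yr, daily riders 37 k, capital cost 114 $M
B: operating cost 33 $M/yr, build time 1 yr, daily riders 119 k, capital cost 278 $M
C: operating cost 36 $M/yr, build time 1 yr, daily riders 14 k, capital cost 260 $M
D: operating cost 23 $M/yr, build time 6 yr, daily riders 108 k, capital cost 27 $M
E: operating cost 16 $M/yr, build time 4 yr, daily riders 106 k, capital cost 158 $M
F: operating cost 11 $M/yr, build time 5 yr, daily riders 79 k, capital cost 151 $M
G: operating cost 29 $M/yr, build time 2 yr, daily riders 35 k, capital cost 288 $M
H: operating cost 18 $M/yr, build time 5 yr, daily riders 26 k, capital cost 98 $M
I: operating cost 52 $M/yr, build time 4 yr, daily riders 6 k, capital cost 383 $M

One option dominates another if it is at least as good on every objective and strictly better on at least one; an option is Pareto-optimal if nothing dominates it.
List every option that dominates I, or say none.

B: operating cost 33≤52, build time 1≤4, daily riders 119≥6, capital cost 278≤383 — dominates I.
C: operating cost 36≤52, build time 1≤4, daily riders 14≥6, capital cost 260≤383 — dominates I.
E: operating cost 16≤52, build time 4≤4, daily riders 106≥6, capital cost 158≤383 — dominates I.
G: operating cost 29≤52, build time 2≤4, daily riders 35≥6, capital cost 288≤383 — dominates I.
Others (A, D, F, H) are each worse than I on at least one objective.

B, C, E, G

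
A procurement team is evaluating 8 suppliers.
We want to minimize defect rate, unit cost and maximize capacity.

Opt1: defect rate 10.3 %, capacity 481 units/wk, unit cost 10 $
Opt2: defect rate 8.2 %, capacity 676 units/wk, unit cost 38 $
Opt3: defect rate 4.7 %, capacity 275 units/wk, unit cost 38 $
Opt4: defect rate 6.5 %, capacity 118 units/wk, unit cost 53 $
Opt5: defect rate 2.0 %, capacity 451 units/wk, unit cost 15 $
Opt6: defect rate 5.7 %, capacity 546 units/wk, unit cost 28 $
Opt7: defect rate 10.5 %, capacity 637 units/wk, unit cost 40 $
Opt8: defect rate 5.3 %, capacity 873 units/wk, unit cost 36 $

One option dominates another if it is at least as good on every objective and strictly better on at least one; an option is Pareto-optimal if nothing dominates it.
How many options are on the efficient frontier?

Opt1: not dominated (best unit cost).
Opt2: dominated by Opt8 (defect rate 5.3≤8.2, capacity 873≥676, unit cost 36≤38).
Opt3: dominated by Opt5 (defect rate 2.0≤4.7, capacity 451≥275, unit cost 15≤38).
Opt4: dominated by Opt3 (defect rate 4.7≤6.5, capacity 275≥118, unit cost 38≤53).
Opt5: not dominated (best defect rate).
Opt6: not dominated.
Opt7: dominated by Opt2 (defect rate 8.2≤10.5, capacity 676≥637, unit cost 38≤40).
Opt8: not dominated (best capacity).
Pareto-optimal: Opt1, Opt5, Opt6, Opt8 → 4.

4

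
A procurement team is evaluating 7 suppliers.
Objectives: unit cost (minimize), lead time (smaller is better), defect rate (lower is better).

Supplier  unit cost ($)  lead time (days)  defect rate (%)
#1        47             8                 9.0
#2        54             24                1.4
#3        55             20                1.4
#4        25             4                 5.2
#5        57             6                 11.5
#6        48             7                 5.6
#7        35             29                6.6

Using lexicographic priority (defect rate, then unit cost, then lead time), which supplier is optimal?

First minimize defect rate: best is 1.4, kept {#2, #3}.
Then minimize unit cost: best is 54, kept {#2}.

#2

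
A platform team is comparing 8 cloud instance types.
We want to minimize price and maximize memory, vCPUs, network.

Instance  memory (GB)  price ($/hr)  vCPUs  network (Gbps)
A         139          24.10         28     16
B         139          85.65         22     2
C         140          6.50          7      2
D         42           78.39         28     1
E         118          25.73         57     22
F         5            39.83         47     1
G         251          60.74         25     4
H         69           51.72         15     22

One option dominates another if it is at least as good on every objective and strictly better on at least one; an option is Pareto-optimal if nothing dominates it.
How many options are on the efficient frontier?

4

A: not dominated.
B: dominated by A (memory 139≥139, price 24.10≤85.65, vCPUs 28≥22, network 16≥2).
C: not dominated (best price).
D: dominated by A (memory 139≥42, price 24.10≤78.39, vCPUs 28≥28, network 16≥1).
E: not dominated (best vCPUs).
F: dominated by E (memory 118≥5, price 25.73≤39.83, vCPUs 57≥47, network 22≥1).
G: not dominated (best memory).
H: dominated by E (memory 118≥69, price 25.73≤51.72, vCPUs 57≥15, network 22≥22).
Pareto-optimal: A, C, E, G → 4.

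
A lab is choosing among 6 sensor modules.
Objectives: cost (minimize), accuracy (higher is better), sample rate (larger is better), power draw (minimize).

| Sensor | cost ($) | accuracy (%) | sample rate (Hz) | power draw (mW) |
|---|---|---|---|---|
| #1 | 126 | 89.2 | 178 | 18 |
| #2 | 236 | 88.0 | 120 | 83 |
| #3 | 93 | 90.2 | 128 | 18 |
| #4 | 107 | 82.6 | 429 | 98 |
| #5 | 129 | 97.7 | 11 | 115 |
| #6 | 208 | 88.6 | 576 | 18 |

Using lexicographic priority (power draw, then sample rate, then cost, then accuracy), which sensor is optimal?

#6

First minimize power draw: best is 18, kept {#1, #3, #6}.
Then maximize sample rate: best is 576, kept {#6}.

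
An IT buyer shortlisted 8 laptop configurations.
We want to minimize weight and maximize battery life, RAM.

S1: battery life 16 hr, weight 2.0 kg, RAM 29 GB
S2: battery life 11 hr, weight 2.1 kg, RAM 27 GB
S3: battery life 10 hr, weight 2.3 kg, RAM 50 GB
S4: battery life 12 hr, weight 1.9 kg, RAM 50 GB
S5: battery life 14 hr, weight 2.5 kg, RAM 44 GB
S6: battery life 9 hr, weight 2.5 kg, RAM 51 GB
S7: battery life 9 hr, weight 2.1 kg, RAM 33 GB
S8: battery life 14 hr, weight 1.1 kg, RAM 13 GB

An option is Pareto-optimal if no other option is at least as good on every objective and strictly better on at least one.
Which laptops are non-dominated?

S1: not dominated (best battery life).
S2: dominated by S1 (battery life 16≥11, weight 2.0≤2.1, RAM 29≥27).
S3: dominated by S4 (battery life 12≥10, weight 1.9≤2.3, RAM 50≥50).
S4: not dominated.
S5: not dominated.
S6: not dominated (best RAM).
S7: dominated by S4 (battery life 12≥9, weight 1.9≤2.1, RAM 50≥33).
S8: not dominated (best weight).

S1, S4, S5, S6, S8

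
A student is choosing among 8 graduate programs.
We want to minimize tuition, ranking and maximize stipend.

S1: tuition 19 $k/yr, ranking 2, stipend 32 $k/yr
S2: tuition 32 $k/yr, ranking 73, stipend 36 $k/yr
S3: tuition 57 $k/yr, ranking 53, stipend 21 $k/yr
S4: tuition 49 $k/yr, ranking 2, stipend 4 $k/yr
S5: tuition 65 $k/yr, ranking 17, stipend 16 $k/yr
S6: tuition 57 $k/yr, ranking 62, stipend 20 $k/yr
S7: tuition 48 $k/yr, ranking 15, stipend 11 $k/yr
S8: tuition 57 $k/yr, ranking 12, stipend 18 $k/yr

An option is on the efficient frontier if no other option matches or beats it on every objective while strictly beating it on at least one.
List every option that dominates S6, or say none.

S1: tuition 19≤57, ranking 2≤62, stipend 32≥20 — dominates S6.
S3: tuition 57≤57, ranking 53≤62, stipend 21≥20 — dominates S6.
Others (S2, S4, S5, S7, S8) are each worse than S6 on at least one objective.

S1, S3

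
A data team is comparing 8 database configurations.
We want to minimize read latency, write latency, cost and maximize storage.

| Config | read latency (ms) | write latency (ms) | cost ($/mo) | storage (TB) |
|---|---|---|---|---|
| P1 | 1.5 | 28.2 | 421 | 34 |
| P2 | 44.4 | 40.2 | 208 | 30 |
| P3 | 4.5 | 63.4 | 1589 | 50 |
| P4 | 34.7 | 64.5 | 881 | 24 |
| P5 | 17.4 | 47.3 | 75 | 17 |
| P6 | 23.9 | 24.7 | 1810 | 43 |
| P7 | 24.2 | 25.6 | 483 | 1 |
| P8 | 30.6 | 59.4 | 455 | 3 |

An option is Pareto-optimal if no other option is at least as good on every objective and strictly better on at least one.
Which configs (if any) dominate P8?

P1, P5

P1: read latency 1.5≤30.6, write latency 28.2≤59.4, cost 421≤455, storage 34≥3 — dominates P8.
P5: read latency 17.4≤30.6, write latency 47.3≤59.4, cost 75≤455, storage 17≥3 — dominates P8.
Others (P2, P3, P4, P6, P7) are each worse than P8 on at least one objective.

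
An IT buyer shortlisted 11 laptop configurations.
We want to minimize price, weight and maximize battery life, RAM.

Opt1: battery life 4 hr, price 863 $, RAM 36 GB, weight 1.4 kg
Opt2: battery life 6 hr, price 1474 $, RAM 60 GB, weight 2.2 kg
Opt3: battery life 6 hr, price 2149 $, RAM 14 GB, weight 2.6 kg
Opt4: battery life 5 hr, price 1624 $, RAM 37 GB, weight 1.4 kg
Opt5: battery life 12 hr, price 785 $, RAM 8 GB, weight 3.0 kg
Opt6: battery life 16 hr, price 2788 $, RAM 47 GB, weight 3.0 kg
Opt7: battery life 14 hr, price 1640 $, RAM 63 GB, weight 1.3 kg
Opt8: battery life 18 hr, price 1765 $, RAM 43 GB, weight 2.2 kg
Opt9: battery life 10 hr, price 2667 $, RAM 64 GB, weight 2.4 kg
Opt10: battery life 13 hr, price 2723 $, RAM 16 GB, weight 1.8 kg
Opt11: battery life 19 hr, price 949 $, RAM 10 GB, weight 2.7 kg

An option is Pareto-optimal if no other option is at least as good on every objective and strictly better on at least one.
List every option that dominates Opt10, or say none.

Opt7: battery life 14≥13, price 1640≤2723, RAM 63≥16, weight 1.3≤1.8 — dominates Opt10.
Others (Opt1, Opt2, Opt3, Opt4, Opt5, Opt6, Opt8, Opt9, Opt11) are each worse than Opt10 on at least one objective.

Opt7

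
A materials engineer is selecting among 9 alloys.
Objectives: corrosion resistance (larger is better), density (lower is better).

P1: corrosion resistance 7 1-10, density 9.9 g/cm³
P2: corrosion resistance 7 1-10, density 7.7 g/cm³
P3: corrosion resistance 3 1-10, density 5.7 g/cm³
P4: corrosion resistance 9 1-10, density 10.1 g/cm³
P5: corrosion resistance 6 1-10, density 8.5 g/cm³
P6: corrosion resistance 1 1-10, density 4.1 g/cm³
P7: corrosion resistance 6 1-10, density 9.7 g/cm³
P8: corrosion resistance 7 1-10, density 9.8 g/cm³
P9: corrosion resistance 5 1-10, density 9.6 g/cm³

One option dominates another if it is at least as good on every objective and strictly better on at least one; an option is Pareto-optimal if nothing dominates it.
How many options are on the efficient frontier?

4

P1: dominated by P2 (corrosion resistance 7≥7, density 7.7≤9.9).
P2: not dominated.
P3: not dominated.
P4: not dominated (best corrosion resistance).
P5: dominated by P2 (corrosion resistance 7≥6, density 7.7≤8.5).
P6: not dominated (best density).
P7: dominated by P2 (corrosion resistance 7≥6, density 7.7≤9.7).
P8: dominated by P2 (corrosion resistance 7≥7, density 7.7≤9.8).
P9: dominated by P2 (corrosion resistance 7≥5, density 7.7≤9.6).
Pareto-optimal: P2, P3, P4, P6 → 4.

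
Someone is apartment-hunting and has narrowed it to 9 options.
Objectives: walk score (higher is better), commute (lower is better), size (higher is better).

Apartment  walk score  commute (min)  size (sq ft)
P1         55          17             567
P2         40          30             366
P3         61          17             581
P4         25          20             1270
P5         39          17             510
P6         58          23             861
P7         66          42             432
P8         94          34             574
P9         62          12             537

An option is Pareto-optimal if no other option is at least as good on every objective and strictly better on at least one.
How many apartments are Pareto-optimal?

P1: dominated by P3 (walk score 61≥55, commute 17≤17, size 581≥567).
P2: dominated by P1 (walk score 55≥40, commute 17≤30, size 567≥366).
P3: not dominated.
P4: not dominated (best size).
P5: dominated by P1 (walk score 55≥39, commute 17≤17, size 567≥510).
P6: not dominated.
P7: dominated by P8 (walk score 94≥66, commute 34≤42, size 574≥432).
P8: not dominated (best walk score).
P9: not dominated (best commute).
Pareto-optimal: P3, P4, P6, P8, P9 → 5.

5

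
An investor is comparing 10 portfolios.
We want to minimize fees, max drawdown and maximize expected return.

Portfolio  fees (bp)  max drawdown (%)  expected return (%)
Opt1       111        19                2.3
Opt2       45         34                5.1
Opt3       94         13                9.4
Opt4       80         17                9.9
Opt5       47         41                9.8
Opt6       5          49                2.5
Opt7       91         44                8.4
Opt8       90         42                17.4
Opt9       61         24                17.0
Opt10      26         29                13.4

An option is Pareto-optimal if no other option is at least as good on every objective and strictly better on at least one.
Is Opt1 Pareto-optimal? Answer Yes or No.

No

Opt3 vs Opt1: fees 94≤111, max drawdown 13≤19, expected return 9.4≥2.3 — Opt3 is at least as good on every objective and strictly better on at least one, so Opt3 dominates Opt1.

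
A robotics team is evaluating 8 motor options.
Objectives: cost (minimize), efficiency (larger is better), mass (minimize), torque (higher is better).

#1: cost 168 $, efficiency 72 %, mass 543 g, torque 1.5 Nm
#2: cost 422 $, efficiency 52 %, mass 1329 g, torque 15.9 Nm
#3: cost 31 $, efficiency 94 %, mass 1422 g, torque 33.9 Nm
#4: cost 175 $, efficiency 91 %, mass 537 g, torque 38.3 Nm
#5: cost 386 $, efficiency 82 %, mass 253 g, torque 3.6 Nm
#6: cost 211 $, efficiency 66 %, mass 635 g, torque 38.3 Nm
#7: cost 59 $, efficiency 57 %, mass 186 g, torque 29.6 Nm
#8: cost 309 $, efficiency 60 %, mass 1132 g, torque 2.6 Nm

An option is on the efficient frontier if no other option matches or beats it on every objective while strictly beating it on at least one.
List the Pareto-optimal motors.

#1: not dominated.
#2: dominated by #4 (cost 175≤422, efficiency 91≥52, mass 537≤1329, torque 38.3≥15.9).
#3: not dominated (best cost).
#4: not dominated.
#5: not dominated.
#6: dominated by #4 (cost 175≤211, efficiency 91≥66, mass 537≤635, torque 38.3≥38.3).
#7: not dominated (best mass).
#8: dominated by #4 (cost 175≤309, efficiency 91≥60, mass 537≤1132, torque 38.3≥2.6).

#1, #3, #4, #5, #7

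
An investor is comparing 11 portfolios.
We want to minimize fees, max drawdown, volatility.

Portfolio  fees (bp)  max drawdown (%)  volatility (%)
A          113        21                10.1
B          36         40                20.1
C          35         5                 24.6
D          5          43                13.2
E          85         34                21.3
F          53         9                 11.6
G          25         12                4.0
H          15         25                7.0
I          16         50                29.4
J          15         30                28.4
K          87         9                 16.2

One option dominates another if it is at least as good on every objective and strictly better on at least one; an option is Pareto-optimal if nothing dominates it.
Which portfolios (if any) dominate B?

G, H

G: fees 25≤36, max drawdown 12≤40, volatility 4.0≤20.1 — dominates B.
H: fees 15≤36, max drawdown 25≤40, volatility 7.0≤20.1 — dominates B.
Others (A, C, D, E, F, I, J, K) are each worse than B on at least one objective.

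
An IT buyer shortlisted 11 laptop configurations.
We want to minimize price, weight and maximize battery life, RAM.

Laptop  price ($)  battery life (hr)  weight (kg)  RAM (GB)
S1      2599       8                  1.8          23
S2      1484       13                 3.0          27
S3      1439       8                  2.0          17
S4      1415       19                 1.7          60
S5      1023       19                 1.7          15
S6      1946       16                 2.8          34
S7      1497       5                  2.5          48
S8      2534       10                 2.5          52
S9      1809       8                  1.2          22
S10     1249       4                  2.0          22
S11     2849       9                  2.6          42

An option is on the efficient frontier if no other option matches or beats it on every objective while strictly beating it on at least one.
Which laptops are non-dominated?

S1: dominated by S4 (price 1415≤2599, battery life 19≥8, weight 1.7≤1.8, RAM 60≥23).
S2: dominated by S4 (price 1415≤1484, battery life 19≥13, weight 1.7≤3.0, RAM 60≥27).
S3: dominated by S4 (price 1415≤1439, battery life 19≥8, weight 1.7≤2.0, RAM 60≥17).
S4: not dominated (best RAM).
S5: not dominated (best price).
S6: dominated by S4 (price 1415≤1946, battery life 19≥16, weight 1.7≤2.8, RAM 60≥34).
S7: dominated by S4 (price 1415≤1497, battery life 19≥5, weight 1.7≤2.5, RAM 60≥48).
S8: dominated by S4 (price 1415≤2534, battery life 19≥10, weight 1.7≤2.5, RAM 60≥52).
S9: not dominated (best weight).
S10: not dominated.
S11: dominated by S4 (price 1415≤2849, battery life 19≥9, weight 1.7≤2.6, RAM 60≥42).

S4, S5, S9, S10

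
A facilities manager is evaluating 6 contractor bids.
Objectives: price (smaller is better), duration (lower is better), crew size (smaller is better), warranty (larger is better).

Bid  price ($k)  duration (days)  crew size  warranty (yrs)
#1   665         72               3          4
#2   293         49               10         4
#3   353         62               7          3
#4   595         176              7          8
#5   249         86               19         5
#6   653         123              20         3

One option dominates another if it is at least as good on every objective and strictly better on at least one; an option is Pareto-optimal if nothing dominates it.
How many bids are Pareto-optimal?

#1: not dominated (best crew size).
#2: not dominated (best duration).
#3: not dominated.
#4: not dominated (best warranty).
#5: not dominated (best price).
#6: dominated by #2 (price 293≤653, duration 49≤123, crew size 10≤20, warranty 4≥3).
Pareto-optimal: #1, #2, #3, #4, #5 → 5.

5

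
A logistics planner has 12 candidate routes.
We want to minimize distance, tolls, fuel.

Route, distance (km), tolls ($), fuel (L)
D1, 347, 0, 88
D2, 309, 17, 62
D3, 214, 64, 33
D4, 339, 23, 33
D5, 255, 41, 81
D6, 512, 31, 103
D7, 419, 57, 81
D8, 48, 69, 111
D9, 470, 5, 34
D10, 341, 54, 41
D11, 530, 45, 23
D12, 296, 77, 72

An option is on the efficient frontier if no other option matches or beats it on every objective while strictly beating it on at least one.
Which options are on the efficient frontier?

D1, D2, D3, D4, D5, D8, D9, D11

D1: not dominated (best tolls).
D2: not dominated.
D3: not dominated.
D4: not dominated.
D5: not dominated.
D6: dominated by D1 (distance 347≤512, tolls 0≤31, fuel 88≤103).
D7: dominated by D2 (distance 309≤419, tolls 17≤57, fuel 62≤81).
D8: not dominated (best distance).
D9: not dominated.
D10: dominated by D4 (distance 339≤341, tolls 23≤54, fuel 33≤41).
D11: not dominated (best fuel).
D12: dominated by D3 (distance 214≤296, tolls 64≤77, fuel 33≤72).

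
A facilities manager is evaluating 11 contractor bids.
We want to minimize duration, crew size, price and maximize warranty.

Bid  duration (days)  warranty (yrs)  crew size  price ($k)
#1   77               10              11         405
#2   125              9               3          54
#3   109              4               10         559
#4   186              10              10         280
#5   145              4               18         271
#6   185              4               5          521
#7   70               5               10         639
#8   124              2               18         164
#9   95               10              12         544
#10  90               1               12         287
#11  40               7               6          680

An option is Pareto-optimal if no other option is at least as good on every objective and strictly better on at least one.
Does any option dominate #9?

#1 vs #9: duration 77≤95, warranty 10≥10, crew size 11≤12, price 405≤544 — #1 is at least as good on every objective and strictly better on at least one, so #1 dominates #9.

Yes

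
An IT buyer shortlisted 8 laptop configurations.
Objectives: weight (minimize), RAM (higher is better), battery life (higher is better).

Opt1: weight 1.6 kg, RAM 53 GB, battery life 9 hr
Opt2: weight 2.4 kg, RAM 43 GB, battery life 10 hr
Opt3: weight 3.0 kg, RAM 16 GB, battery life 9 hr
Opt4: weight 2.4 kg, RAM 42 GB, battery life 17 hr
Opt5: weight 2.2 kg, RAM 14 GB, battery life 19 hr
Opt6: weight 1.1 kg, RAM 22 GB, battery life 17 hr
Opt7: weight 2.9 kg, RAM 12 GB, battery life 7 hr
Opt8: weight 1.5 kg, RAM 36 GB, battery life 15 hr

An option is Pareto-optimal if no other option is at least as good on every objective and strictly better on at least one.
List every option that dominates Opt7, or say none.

Opt1, Opt2, Opt4, Opt5, Opt6, Opt8

Opt1: weight 1.6≤2.9, RAM 53≥12, battery life 9≥7 — dominates Opt7.
Opt2: weight 2.4≤2.9, RAM 43≥12, battery life 10≥7 — dominates Opt7.
Opt4: weight 2.4≤2.9, RAM 42≥12, battery life 17≥7 — dominates Opt7.
Opt5: weight 2.2≤2.9, RAM 14≥12, battery life 19≥7 — dominates Opt7.
Opt6: weight 1.1≤2.9, RAM 22≥12, battery life 17≥7 — dominates Opt7.
Opt8: weight 1.5≤2.9, RAM 36≥12, battery life 15≥7 — dominates Opt7.
Others (Opt3) are each worse than Opt7 on at least one objective.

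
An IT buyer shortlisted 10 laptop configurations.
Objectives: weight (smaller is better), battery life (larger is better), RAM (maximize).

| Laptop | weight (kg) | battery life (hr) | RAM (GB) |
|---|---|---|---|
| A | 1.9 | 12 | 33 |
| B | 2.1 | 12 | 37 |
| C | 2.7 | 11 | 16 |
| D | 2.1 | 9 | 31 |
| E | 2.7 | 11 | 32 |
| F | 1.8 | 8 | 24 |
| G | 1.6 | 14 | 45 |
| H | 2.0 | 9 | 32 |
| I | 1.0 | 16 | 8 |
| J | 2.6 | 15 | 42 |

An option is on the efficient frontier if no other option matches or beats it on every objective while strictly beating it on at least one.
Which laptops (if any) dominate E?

A, B, G, J

A: weight 1.9≤2.7, battery life 12≥11, RAM 33≥32 — dominates E.
B: weight 2.1≤2.7, battery life 12≥11, RAM 37≥32 — dominates E.
G: weight 1.6≤2.7, battery life 14≥11, RAM 45≥32 — dominates E.
J: weight 2.6≤2.7, battery life 15≥11, RAM 42≥32 — dominates E.
Others (C, D, F, H, I) are each worse than E on at least one objective.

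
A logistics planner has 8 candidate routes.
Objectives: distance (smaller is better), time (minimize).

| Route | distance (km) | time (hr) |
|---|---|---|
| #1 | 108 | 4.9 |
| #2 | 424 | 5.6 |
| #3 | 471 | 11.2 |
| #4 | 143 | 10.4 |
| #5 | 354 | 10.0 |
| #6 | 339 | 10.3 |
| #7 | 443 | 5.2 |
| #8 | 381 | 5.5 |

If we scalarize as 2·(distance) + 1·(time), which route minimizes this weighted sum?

#1

#1: 2·108 + 1·4.9 = 220.9
#2: 2·424 + 1·5.6 = 853.6
#3: 2·471 + 1·11.2 = 953.2
#4: 2·143 + 1·10.4 = 296.4
#5: 2·354 + 1·10.0 = 718.0
#6: 2·339 + 1·10.3 = 688.3
#7: 2·443 + 1·5.2 = 891.2
#8: 2·381 + 1·5.5 = 767.5
Lowest: #1 at 220.9.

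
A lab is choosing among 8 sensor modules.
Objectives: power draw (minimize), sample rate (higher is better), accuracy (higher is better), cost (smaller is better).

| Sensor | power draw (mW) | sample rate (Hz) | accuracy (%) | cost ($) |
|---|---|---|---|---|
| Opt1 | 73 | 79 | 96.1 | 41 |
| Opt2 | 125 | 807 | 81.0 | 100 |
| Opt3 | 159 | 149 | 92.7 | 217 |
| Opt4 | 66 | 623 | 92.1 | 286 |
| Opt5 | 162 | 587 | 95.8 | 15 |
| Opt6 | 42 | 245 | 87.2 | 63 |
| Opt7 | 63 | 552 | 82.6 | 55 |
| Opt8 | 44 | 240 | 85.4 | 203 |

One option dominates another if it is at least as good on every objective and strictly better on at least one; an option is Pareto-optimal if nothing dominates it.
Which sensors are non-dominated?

Opt1: not dominated (best accuracy).
Opt2: not dominated (best sample rate).
Opt3: not dominated.
Opt4: not dominated.
Opt5: not dominated (best cost).
Opt6: not dominated (best power draw).
Opt7: not dominated.
Opt8: dominated by Opt6 (power draw 42≤44, sample rate 245≥240, accuracy 87.2≥85.4, cost 63≤203).

Opt1, Opt2, Opt3, Opt4, Opt5, Opt6, Opt7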